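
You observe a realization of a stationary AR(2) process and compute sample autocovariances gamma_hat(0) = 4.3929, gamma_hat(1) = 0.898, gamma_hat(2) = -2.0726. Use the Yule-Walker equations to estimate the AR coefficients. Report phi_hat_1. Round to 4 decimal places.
\hat\phi_{1} = 0.3140

The Yule-Walker equations for an AR(p) process read, in matrix form,
  Gamma_p phi = r_p,   with   (Gamma_p)_{ij} = gamma(|i - j|),
                       (r_p)_i = gamma(i),   i,j = 1..p.
Substitute the sample gammas (Toeplitz matrix and right-hand side of size 2):
  Gamma_p = [[4.3929, 0.898], [0.898, 4.3929]]
  r_p     = [0.898, -2.0726]
Written out:
  4.3929 phi_1 + 0.898 phi_2 = 0.898
  0.898 phi_1 + 4.3929 phi_2 = -2.0726
Solve by Cramer's rule:
  det = gamma(0)^2 - gamma(1)^2 = (4.3929)^2 - (0.898)^2 = 19.29757041 - 0.806404 = 18.49116641
  phi_hat_1 = [gamma(1) gamma(0) - gamma(1) gamma(2)] / det = [(0.898)(4.3929) - (0.898)(-2.0726)] / 18.49116641 = 5.806019 / 18.49116641 = 0.314
  phi_hat_2 = [gamma(0) gamma(2) - gamma(1)^2] / det = [(4.3929)(-2.0726) - (0.898)^2] / 18.49116641 = -9.91112854 / 18.49116641 = -0.536
So phi_hat = [0.3140, -0.5360].
Therefore phi_hat_1 = 0.3140.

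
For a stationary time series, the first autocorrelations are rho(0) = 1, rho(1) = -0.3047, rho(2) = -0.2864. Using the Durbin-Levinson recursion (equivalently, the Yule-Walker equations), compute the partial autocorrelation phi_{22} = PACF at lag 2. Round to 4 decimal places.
\phi_{22} = -0.4181

The PACF at lag k is phi_{kk}, the last component of the solution
to the Yule-Walker system G_k phi = r_k where
  (G_k)_{ij} = rho(|i - j|), (r_k)_i = rho(i), i,j = 1..k.
Equivalently, Durbin-Levinson gives phi_{kk} iteratively:
  phi_{11} = rho(1)
  phi_{kk} = [rho(k) - sum_{j=1..k-1} phi_{k-1,j} rho(k-j)]
            / [1 - sum_{j=1..k-1} phi_{k-1,j} rho(j)],
  phi_{k,j} = phi_{k-1,j} - phi_{kk} phi_{k-1,k-j},  j = 1..k-1.
Step k = 1:
  phi_11 = rho(1) = -0.3047.
Step k = 2:
  phi_22 = [rho(2) - phi_11 rho(1)] / [1 - phi_11 rho(1)] = [-0.2864 - (-0.3047)(-0.3047)] / [1 - (-0.3047)(-0.3047)]
         = -0.37924209 / 0.90715791 = -0.4181.
Therefore phi_{22} = -0.4181.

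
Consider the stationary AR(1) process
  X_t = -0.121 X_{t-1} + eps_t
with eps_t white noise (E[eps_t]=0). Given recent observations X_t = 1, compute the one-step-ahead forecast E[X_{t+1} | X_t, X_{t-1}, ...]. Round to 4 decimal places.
E[X_{t+1} \mid \mathcal F_t] = -0.1210

For an AR(p) model X_t = c + sum_i phi_i X_{t-i} + eps_t, the
one-step-ahead conditional mean is
  E[X_{t+1} | X_t, ...] = c + sum_i phi_i X_{t+1-i}.
Substitute known values:
  E[X_{t+1} | ...] = (-0.121) * (1)
                   = -0.1210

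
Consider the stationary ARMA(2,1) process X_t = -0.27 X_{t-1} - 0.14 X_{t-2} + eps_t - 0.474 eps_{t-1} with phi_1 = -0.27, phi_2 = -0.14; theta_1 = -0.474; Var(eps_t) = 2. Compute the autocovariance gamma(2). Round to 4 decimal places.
\gamma(2) = -0.0137

Multiply the model equation by X_{t-k} and take expectations. With theta_0 = psi_0 = 1 and psi_j the MA(infinity) weights, this gives
  gamma(k) - sum_i phi_i gamma(k-i) = c_k,
  c_k = sigma^2 * sum_{j=k..q} theta_j psi_{j-k}   (c_k = 0 for k > q),
using gamma(-m) = gamma(m).
psi-weights needed (psi_j = theta_j + sum_i phi_i psi_{j-i}):
  psi_1 = theta_1 + phi_1 = -0.474 + (-0.27) = -0.744
Right-hand sides:
  c_0 = sigma^2 (1 + theta_1 psi_1) = 2 * (1 + (-0.474)(-0.744)) = 2 * 1.352656 = 2.705312
  c_1 = sigma^2 theta_1 = 2 * (-0.474) = -0.948
  c_2 = 0
Equations for k = 0, 1, 2 (AR order 2, c_2 = 0):
  (E0) gamma(0) = phi_1 gamma(1) + phi_2 gamma(2) + c_0
  (E1) gamma(1) = phi_1 gamma(0) + phi_2 gamma(1) + c_1
  (E2) gamma(2) = phi_1 gamma(1) + phi_2 gamma(0)
From (E1): gamma(1) = A gamma(0) + B with
  A = phi_1 / (1 - phi_2) = -0.27 / 1.14 = -0.236842,   B = c_1 / (1 - phi_2) = -0.948 / 1.14 = -0.831579.
Insert (E2) into (E0): gamma(0) (1 - phi_2^2) = phi_1 (1 + phi_2) gamma(1) + c_0.
  phi_1 (1 + phi_2) = (-0.27)(0.86) = -0.2322,   1 - phi_2^2 = 0.9804.
Replace gamma(1) by A gamma(0) + B and collect gamma(0):
  gamma(0) [0.9804 - (-0.2322)(-0.236842)] = (-0.2322)(-0.831579) + 2.705312
  gamma(0) * 0.925405 = 2.898405
  gamma(0) = 2.898405 / 0.925405 = 3.132038.
  gamma(1) = A gamma(0) + B = (-0.236842)(3.132038) + (-0.831579) = -1.573377.
  gamma(2) = phi_1 gamma(1) + phi_2 gamma(0) = (-0.27)(-1.573377) + (-0.14)(3.132038) = -0.013673.
Therefore gamma(2) = -0.0137 (to 4 decimal places).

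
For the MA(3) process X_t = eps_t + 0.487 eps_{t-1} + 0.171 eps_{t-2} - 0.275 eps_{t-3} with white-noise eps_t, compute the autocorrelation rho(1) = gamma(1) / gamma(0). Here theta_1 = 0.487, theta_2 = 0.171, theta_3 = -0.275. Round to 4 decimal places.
\rho(1) = 0.3899

For an MA(q) process with theta_0 = 1, the autocovariance is
  gamma(k) = sigma^2 * sum_{i=0..q-k} theta_i * theta_{i+k},
and rho(k) = gamma(k) / gamma(0). Sigma^2 cancels.
  numerator   = (1)*(0.487) + (0.487)*(0.171) + (0.171)*(-0.275) = 0.523252.
  denominator = (1)^2 + (0.487)^2 + (0.171)^2 + (-0.275)^2 = 1.342035.
  rho(1) = 0.523252 / 1.342035 = 0.3899.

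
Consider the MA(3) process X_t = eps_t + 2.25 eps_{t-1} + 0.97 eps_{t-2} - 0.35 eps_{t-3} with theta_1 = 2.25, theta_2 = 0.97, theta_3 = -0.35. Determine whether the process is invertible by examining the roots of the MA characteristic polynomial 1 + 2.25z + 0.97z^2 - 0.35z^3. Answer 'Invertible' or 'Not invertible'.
\text{Not invertible}

The MA(q) characteristic polynomial is P(z) = 1 + 2.25z + 0.97z^2 - 0.35z^3.
Invertibility requires all roots to lie outside the unit circle, i.e. |z| > 1 for every root.
Degree 3: look for a simple real root z0 first, then factor out (1 - z/z0) and solve the remaining quadratic.
Testing z0 = -0.8: P(-0.8) = 1 + (2.25)(-0.8) + (0.97)(-0.8)^2 + (-0.35)(-0.8)^3
  = 1 + (-1.8) + (0.6208) + (0.1792) = 0.  So z_0 = -0.8 is a root, |z_0| = 0.8.
Divide out the factor (1 + 1.25 z) = (1 - z/z0) (since 1/z0 = -1.25):
  P(z) = (1 + 1.25 z)(1 + (1) z + (-0.28) z^2)
  [check: z-coef 1 - (-1.25) = 2.25; z^2-coef -0.28 - (-1.25)(1) = 0.97; z^3-coef -(-1.25)(-0.28) = -0.35.]
Remaining roots from the quadratic factor 1 + (1) z + (-0.28) z^2:
  Set 1 + (1) z + (-0.28) z^2 = 0, i.e. a z^2 + b z + c = 0 with a = -0.28, b = 1, c = 1.
  Discriminant D = b^2 - 4ac = (1)^2 - 4*(-0.28)*1 = 1 - (-1.12) = 2.12.
  D >= 0, so the roots are real: z = (-b +/- sqrt(D)) / (2a) = (-1 +/- 1.456022) / (-0.56).
    z_1 = (-1 + 1.456022) / (-0.56) = -0.8143,   |z_1| = 0.8143.
    z_2 = (-1 - 1.456022) / (-0.56) = 4.3858,   |z_2| = 4.3858.
Moduli of all roots: 0.8000, 0.8143, 4.3858.
All moduli strictly greater than 1? No.
Verdict: Not invertible.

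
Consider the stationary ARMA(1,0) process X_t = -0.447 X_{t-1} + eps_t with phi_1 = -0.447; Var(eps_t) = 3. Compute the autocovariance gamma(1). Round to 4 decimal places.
\gamma(1) = -1.6758

Multiply the model equation by X_{t-k} and take expectations. With theta_0 = psi_0 = 1 and psi_j the MA(infinity) weights, this gives
  gamma(k) - sum_i phi_i gamma(k-i) = c_k,
  c_k = sigma^2 * sum_{j=k..q} theta_j psi_{j-k}   (c_k = 0 for k > q),
using gamma(-m) = gamma(m).
Pure AR (q = 0): c_0 = sigma^2 = 3, c_k = 0 for k >= 1.
Equations for k = 0 and k = 1 (AR order 1):
  gamma(0) = phi_1 gamma(1) + c_0
  gamma(1) = phi_1 gamma(0) + c_1
Substituting the second into the first: gamma(0) (1 - phi_1^2) = c_0 + phi_1 c_1, so
  gamma(0) = c_0 / (1 - phi_1^2) = 3 / (1 - (-0.447)^2) = 3 / 0.800191 = 3.749105.
  gamma(1) = phi_1 gamma(0) = (-0.447)(3.749105) = -1.67585.
Therefore gamma(1) = -1.6758 (to 4 decimal places).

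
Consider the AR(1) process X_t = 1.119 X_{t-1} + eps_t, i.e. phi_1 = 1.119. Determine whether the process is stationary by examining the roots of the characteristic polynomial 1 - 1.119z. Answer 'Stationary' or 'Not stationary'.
\text{Not stationary}

The AR(p) characteristic polynomial is P(z) = 1 - 1.119z.
Stationarity requires all roots to lie outside the unit circle, i.e. |z| > 1 for every root.
This is linear in z: 1 + (-1.119) z = 0  =>  z = -1/(-1.119) = 0.893655,  |z| = 0.893655.
Moduli of all roots: 0.8937.
All moduli strictly greater than 1? No.
Verdict: Not stationary.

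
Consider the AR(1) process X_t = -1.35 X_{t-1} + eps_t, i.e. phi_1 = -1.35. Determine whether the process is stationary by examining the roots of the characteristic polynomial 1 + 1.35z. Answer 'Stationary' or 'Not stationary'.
\text{Not stationary}

The AR(p) characteristic polynomial is P(z) = 1 + 1.35z.
Stationarity requires all roots to lie outside the unit circle, i.e. |z| > 1 for every root.
This is linear in z: 1 + (1.35) z = 0  =>  z = -1/(1.35) = -0.740741,  |z| = 0.740741.
Moduli of all roots: 0.7407.
All moduli strictly greater than 1? No.
Verdict: Not stationary.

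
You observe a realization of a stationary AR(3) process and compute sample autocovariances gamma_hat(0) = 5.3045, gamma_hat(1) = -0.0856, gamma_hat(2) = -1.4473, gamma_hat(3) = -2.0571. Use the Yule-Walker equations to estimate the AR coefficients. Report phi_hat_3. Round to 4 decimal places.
\hat\phi_{3} = -0.4300

The Yule-Walker equations for an AR(p) process read, in matrix form,
  Gamma_p phi = r_p,   with   (Gamma_p)_{ij} = gamma(|i - j|),
                       (r_p)_i = gamma(i),   i,j = 1..p.
Substitute the sample gammas (Toeplitz matrix and right-hand side of size 3):
  Gamma_p = [[5.3045, -0.0856, -1.4473], [-0.0856, 5.3045, -0.0856], [-1.4473, -0.0856, 5.3045]]
  r_p     = [-0.0856, -1.4473, -2.0571]
Written out (R1..R3):
  (R1) 5.3045 phi_1 - 0.0856 phi_2 - 1.4473 phi_3 = -0.0856
  (R2) -0.0856 phi_1 + 5.3045 phi_2 - 0.0856 phi_3 = -1.4473
  (R3) -1.4473 phi_1 - 0.0856 phi_2 + 5.3045 phi_3 = -2.0571
Gaussian elimination:
  R2 <- R2 - (-0.0856/5.3045) R1 = R2 - (-0.016137) R1:  5.303119 phi_2 - 0.108955 phi_3 = -1.448681
  R3 <- R3 - (-1.4473/5.3045) R1 = R3 - (-0.272844) R1:  -0.108955 phi_2 + 4.909613 phi_3 = -2.080455
  R3 <- R3 - (-0.108955/5.303119) R2 = R3 - (-0.020546) R2:  4.907375 phi_3 = -2.110219
Back-substitution:
  phi_hat_3 = -2.110219 / 4.907375 = -0.43001
  phi_hat_2 = (-1.448681 - (-0.108955)(-0.43001)) / 5.303119 = -0.28201
  phi_hat_1 = (-0.0856 - (-0.0856)(-0.28201) - (-1.4473)(-0.43001)) / 5.3045 = -0.138014
So phi_hat = [-0.1380, -0.2820, -0.4300].
Therefore phi_hat_3 = -0.4300.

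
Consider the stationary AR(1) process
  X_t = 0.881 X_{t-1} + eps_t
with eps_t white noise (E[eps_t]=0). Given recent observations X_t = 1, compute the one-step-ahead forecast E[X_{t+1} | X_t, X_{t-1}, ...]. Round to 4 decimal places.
E[X_{t+1} \mid \mathcal F_t] = 0.8810

For an AR(p) model X_t = c + sum_i phi_i X_{t-i} + eps_t, the
one-step-ahead conditional mean is
  E[X_{t+1} | X_t, ...] = c + sum_i phi_i X_{t+1-i}.
Substitute known values:
  E[X_{t+1} | ...] = (0.881) * (1)
                   = 0.8810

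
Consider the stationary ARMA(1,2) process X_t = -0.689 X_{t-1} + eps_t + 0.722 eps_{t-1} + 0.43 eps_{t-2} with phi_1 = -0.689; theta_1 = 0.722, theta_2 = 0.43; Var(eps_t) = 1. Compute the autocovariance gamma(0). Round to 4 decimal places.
\gamma(0) = 1.3169

Multiply the model equation by X_{t-k} and take expectations. With theta_0 = psi_0 = 1 and psi_j the MA(infinity) weights, this gives
  gamma(k) - sum_i phi_i gamma(k-i) = c_k,
  c_k = sigma^2 * sum_{j=k..q} theta_j psi_{j-k}   (c_k = 0 for k > q),
using gamma(-m) = gamma(m).
psi-weights needed (psi_j = theta_j + sum_i phi_i psi_{j-i}):
  psi_1 = theta_1 + phi_1 = 0.722 + (-0.689) = 0.033
  psi_2 = theta_2 + phi_1 psi_1 = 0.43 + (-0.689)(0.033) = 0.407263
Right-hand sides:
  c_0 = sigma^2 (1 + theta_1 psi_1 + theta_2 psi_2) = 1 * (1 + (0.722)(0.033) + (0.43)(0.407263)) = 1 * 1.198949 = 1.198949
  c_1 = sigma^2 (theta_1 + theta_2 psi_1) = 1 * (0.722 + (0.43)(0.033)) = 0.73619
  c_2 = sigma^2 theta_2 = 1 * (0.43) = 0.43
Equations for k = 0 and k = 1 (AR order 1):
  gamma(0) = phi_1 gamma(1) + c_0
  gamma(1) = phi_1 gamma(0) + c_1
Substituting the second into the first: gamma(0) (1 - phi_1^2) = c_0 + phi_1 c_1, so
  gamma(0) = (c_0 + phi_1 c_1) / (1 - phi_1^2) = (1.198949 + (-0.689)(0.73619)) / (1 - (-0.689)^2) = 0.691714 / 0.525279 = 1.316851.
Therefore gamma(0) = 1.3169 (to 4 decimal places).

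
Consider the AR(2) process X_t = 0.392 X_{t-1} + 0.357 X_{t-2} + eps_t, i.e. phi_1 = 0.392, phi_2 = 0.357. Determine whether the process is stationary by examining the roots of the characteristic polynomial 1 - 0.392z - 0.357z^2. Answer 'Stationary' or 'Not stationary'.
\text{Stationary}

The AR(p) characteristic polynomial is P(z) = 1 - 0.392z - 0.357z^2.
Stationarity requires all roots to lie outside the unit circle, i.e. |z| > 1 for every root.
Set 1 + (-0.392) z + (-0.357) z^2 = 0, i.e. a z^2 + b z + c = 0 with a = -0.357, b = -0.392, c = 1.
Discriminant D = b^2 - 4ac = (-0.392)^2 - 4*(-0.357)*1 = 0.153664 - (-1.428) = 1.581664.
D >= 0, so the roots are real: z = (-b +/- sqrt(D)) / (2a) = (0.392 +/- 1.257642) / (-0.714).
  z_1 = (0.392 + 1.257642) / (-0.714) = -2.3104,   |z_1| = 2.3104.
  z_2 = (0.392 - 1.257642) / (-0.714) = 1.2124,   |z_2| = 1.2124.
Moduli of all roots: 2.3104, 1.2124.
All moduli strictly greater than 1? Yes.
Verdict: Stationary.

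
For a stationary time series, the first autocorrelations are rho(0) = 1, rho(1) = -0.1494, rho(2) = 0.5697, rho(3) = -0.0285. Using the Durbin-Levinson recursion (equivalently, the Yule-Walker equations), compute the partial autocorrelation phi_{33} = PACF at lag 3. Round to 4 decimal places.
\phi_{33} = 0.1380

The PACF at lag k is phi_{kk}, the last component of the solution
to the Yule-Walker system G_k phi = r_k where
  (G_k)_{ij} = rho(|i - j|), (r_k)_i = rho(i), i,j = 1..k.
Equivalently, Durbin-Levinson gives phi_{kk} iteratively:
  phi_{11} = rho(1)
  phi_{kk} = [rho(k) - sum_{j=1..k-1} phi_{k-1,j} rho(k-j)]
            / [1 - sum_{j=1..k-1} phi_{k-1,j} rho(j)],
  phi_{k,j} = phi_{k-1,j} - phi_{kk} phi_{k-1,k-j},  j = 1..k-1.
Step k = 1:
  phi_11 = rho(1) = -0.1494.
Step k = 2:
  phi_22 = [rho(2) - phi_11 rho(1)] / [1 - phi_11 rho(1)] = [0.5697 - (-0.1494)(-0.1494)] / [1 - (-0.1494)(-0.1494)]
         = 0.54737964 / 0.97767964 = 0.559876.
  Update: phi_21 = phi_11 - phi_22 phi_11 = -0.1494 - (0.559876)(-0.1494) = -0.065754.
Step k = 3:
  phi_33 = [rho(3) - phi_21 rho(2) - phi_22 rho(1)] / [1 - phi_21 rho(1) - phi_22 rho(2)]
    numerator   = -0.0285 - (-0.065754)(0.5697) - (0.559876)(-0.1494) = 0.09260585
    denominator = 1 - (-0.065754)(-0.1494) - (0.559876)(0.5697) = 0.67121476
  phi_33 = 0.09260585 / 0.67121476 = 0.138.
Therefore phi_{33} = 0.1380.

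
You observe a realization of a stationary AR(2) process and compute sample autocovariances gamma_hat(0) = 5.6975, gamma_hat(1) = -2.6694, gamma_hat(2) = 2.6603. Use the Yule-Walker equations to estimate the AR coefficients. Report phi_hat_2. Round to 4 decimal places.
\hat\phi_{2} = 0.3170

The Yule-Walker equations for an AR(p) process read, in matrix form,
  Gamma_p phi = r_p,   with   (Gamma_p)_{ij} = gamma(|i - j|),
                       (r_p)_i = gamma(i),   i,j = 1..p.
Substitute the sample gammas (Toeplitz matrix and right-hand side of size 2):
  Gamma_p = [[5.6975, -2.6694], [-2.6694, 5.6975]]
  r_p     = [-2.6694, 2.6603]
Written out:
  5.6975 phi_1 - 2.6694 phi_2 = -2.6694
  -2.6694 phi_1 + 5.6975 phi_2 = 2.6603
Solve by Cramer's rule:
  det = gamma(0)^2 - gamma(1)^2 = (5.6975)^2 - (-2.6694)^2 = 32.46150625 - 7.12569636 = 25.33580989
  phi_hat_1 = [gamma(1) gamma(0) - gamma(1) gamma(2)] / det = [(-2.6694)(5.6975) - (-2.6694)(2.6603)] / 25.33580989 = -8.10750168 / 25.33580989 = -0.32
  phi_hat_2 = [gamma(0) gamma(2) - gamma(1)^2] / det = [(5.6975)(2.6603) - (-2.6694)^2] / 25.33580989 = 8.03136289 / 25.33580989 = 0.317
So phi_hat = [-0.3200, 0.3170].
Therefore phi_hat_2 = 0.3170.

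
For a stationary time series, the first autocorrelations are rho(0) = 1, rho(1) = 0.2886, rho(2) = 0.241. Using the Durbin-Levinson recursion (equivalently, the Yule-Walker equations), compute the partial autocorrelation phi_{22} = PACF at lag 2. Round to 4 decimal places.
\phi_{22} = 0.1720

The PACF at lag k is phi_{kk}, the last component of the solution
to the Yule-Walker system G_k phi = r_k where
  (G_k)_{ij} = rho(|i - j|), (r_k)_i = rho(i), i,j = 1..k.
Equivalently, Durbin-Levinson gives phi_{kk} iteratively:
  phi_{11} = rho(1)
  phi_{kk} = [rho(k) - sum_{j=1..k-1} phi_{k-1,j} rho(k-j)]
            / [1 - sum_{j=1..k-1} phi_{k-1,j} rho(j)],
  phi_{k,j} = phi_{k-1,j} - phi_{kk} phi_{k-1,k-j},  j = 1..k-1.
Step k = 1:
  phi_11 = rho(1) = 0.2886.
Step k = 2:
  phi_22 = [rho(2) - phi_11 rho(1)] / [1 - phi_11 rho(1)] = [0.241 - (0.2886)(0.2886)] / [1 - (0.2886)(0.2886)]
         = 0.15771004 / 0.91671004 = 0.172.
Therefore phi_{22} = 0.1720.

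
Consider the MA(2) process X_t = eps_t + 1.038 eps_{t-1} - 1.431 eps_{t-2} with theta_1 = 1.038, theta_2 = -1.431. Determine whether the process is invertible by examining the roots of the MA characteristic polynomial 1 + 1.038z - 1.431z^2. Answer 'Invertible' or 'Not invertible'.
\text{Not invertible}

The MA(q) characteristic polynomial is P(z) = 1 + 1.038z - 1.431z^2.
Invertibility requires all roots to lie outside the unit circle, i.e. |z| > 1 for every root.
Set 1 + (1.038) z + (-1.431) z^2 = 0, i.e. a z^2 + b z + c = 0 with a = -1.431, b = 1.038, c = 1.
Discriminant D = b^2 - 4ac = (1.038)^2 - 4*(-1.431)*1 = 1.077444 - (-5.724) = 6.801444.
D >= 0, so the roots are real: z = (-b +/- sqrt(D)) / (2a) = (-1.038 +/- 2.607958) / (-2.862).
  z_1 = (-1.038 + 2.607958) / (-2.862) = -0.5486,   |z_1| = 0.5486.
  z_2 = (-1.038 - 2.607958) / (-2.862) = 1.2739,   |z_2| = 1.2739.
Moduli of all roots: 0.5486, 1.2739.
All moduli strictly greater than 1? No.
Verdict: Not invertible.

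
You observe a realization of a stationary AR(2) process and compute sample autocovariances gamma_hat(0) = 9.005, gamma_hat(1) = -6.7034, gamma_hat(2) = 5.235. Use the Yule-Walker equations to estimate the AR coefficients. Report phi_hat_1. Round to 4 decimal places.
\hat\phi_{1} = -0.6990

The Yule-Walker equations for an AR(p) process read, in matrix form,
  Gamma_p phi = r_p,   with   (Gamma_p)_{ij} = gamma(|i - j|),
                       (r_p)_i = gamma(i),   i,j = 1..p.
Substitute the sample gammas (Toeplitz matrix and right-hand side of size 2):
  Gamma_p = [[9.005, -6.7034], [-6.7034, 9.005]]
  r_p     = [-6.7034, 5.235]
Written out:
  9.005 phi_1 - 6.7034 phi_2 = -6.7034
  -6.7034 phi_1 + 9.005 phi_2 = 5.235
Solve by Cramer's rule:
  det = gamma(0)^2 - gamma(1)^2 = (9.005)^2 - (-6.7034)^2 = 81.090025 - 44.93557156 = 36.15445344
  phi_hat_1 = [gamma(1) gamma(0) - gamma(1) gamma(2)] / det = [(-6.7034)(9.005) - (-6.7034)(5.235)] / 36.15445344 = -25.271818 / 36.15445344 = -0.699
  phi_hat_2 = [gamma(0) gamma(2) - gamma(1)^2] / det = [(9.005)(5.235) - (-6.7034)^2] / 36.15445344 = 2.20560344 / 36.15445344 = 0.061
So phi_hat = [-0.6990, 0.0610].
Therefore phi_hat_1 = -0.6990.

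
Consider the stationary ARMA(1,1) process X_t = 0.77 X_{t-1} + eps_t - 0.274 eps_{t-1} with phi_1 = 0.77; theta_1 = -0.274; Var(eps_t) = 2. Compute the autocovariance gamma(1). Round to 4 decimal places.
\gamma(1) = 1.9226

Multiply the model equation by X_{t-k} and take expectations. With theta_0 = psi_0 = 1 and psi_j the MA(infinity) weights, this gives
  gamma(k) - sum_i phi_i gamma(k-i) = c_k,
  c_k = sigma^2 * sum_{j=k..q} theta_j psi_{j-k}   (c_k = 0 for k > q),
using gamma(-m) = gamma(m).
psi-weights needed (psi_j = theta_j + sum_i phi_i psi_{j-i}):
  psi_1 = theta_1 + phi_1 = -0.274 + (0.77) = 0.496
Right-hand sides:
  c_0 = sigma^2 (1 + theta_1 psi_1) = 2 * (1 + (-0.274)(0.496)) = 2 * 0.864096 = 1.728192
  c_1 = sigma^2 theta_1 = 2 * (-0.274) = -0.548
  c_2 = 0
Equations for k = 0 and k = 1 (AR order 1):
  gamma(0) = phi_1 gamma(1) + c_0
  gamma(1) = phi_1 gamma(0) + c_1
Substituting the second into the first: gamma(0) (1 - phi_1^2) = c_0 + phi_1 c_1, so
  gamma(0) = (c_0 + phi_1 c_1) / (1 - phi_1^2) = (1.728192 + (0.77)(-0.548)) / (1 - (0.77)^2) = 1.306232 / 0.4071 = 3.208627.
  gamma(1) = phi_1 gamma(0) + c_1 = (0.77)(3.208627) + (-0.548) = 1.922643.
Therefore gamma(1) = 1.9226 (to 4 decimal places).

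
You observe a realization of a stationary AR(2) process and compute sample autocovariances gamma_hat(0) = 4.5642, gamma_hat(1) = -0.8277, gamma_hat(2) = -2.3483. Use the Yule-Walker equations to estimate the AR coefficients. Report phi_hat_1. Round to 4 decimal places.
\hat\phi_{1} = -0.2840

The Yule-Walker equations for an AR(p) process read, in matrix form,
  Gamma_p phi = r_p,   with   (Gamma_p)_{ij} = gamma(|i - j|),
                       (r_p)_i = gamma(i),   i,j = 1..p.
Substitute the sample gammas (Toeplitz matrix and right-hand side of size 2):
  Gamma_p = [[4.5642, -0.8277], [-0.8277, 4.5642]]
  r_p     = [-0.8277, -2.3483]
Written out:
  4.5642 phi_1 - 0.8277 phi_2 = -0.8277
  -0.8277 phi_1 + 4.5642 phi_2 = -2.3483
Solve by Cramer's rule:
  det = gamma(0)^2 - gamma(1)^2 = (4.5642)^2 - (-0.8277)^2 = 20.83192164 - 0.68508729 = 20.14683435
  phi_hat_1 = [gamma(1) gamma(0) - gamma(1) gamma(2)] / det = [(-0.8277)(4.5642) - (-0.8277)(-2.3483)] / 20.14683435 = -5.72147625 / 20.14683435 = -0.284
  phi_hat_2 = [gamma(0) gamma(2) - gamma(1)^2] / det = [(4.5642)(-2.3483) - (-0.8277)^2] / 20.14683435 = -11.40319815 / 20.14683435 = -0.566
So phi_hat = [-0.2840, -0.5660].
Therefore phi_hat_1 = -0.2840.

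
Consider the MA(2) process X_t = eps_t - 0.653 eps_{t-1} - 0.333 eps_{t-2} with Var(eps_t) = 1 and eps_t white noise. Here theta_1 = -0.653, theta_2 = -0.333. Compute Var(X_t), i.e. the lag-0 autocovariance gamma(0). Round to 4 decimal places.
\gamma(0) = 1.5373

For an MA(q) process X_t = eps_t + sum_i theta_i eps_{t-i} with
Var(eps_t) = sigma^2, the variance is
  gamma(0) = sigma^2 * (1 + sum_i theta_i^2).
  sum_i theta_i^2 = (-0.653)^2 + (-0.333)^2 = 0.426409 + 0.110889 = 0.537298.
  gamma(0) = 1 * (1 + 0.537298) = 1 * 1.537298 = 1.537298, which rounds to 1.5373.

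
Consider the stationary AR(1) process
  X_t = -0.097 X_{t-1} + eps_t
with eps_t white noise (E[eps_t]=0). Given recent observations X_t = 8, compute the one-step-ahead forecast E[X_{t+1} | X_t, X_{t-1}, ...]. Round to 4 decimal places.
E[X_{t+1} \mid \mathcal F_t] = -0.7760

For an AR(p) model X_t = c + sum_i phi_i X_{t-i} + eps_t, the
one-step-ahead conditional mean is
  E[X_{t+1} | X_t, ...] = c + sum_i phi_i X_{t+1-i}.
Substitute known values:
  E[X_{t+1} | ...] = (-0.097) * (8)
                   = -0.7760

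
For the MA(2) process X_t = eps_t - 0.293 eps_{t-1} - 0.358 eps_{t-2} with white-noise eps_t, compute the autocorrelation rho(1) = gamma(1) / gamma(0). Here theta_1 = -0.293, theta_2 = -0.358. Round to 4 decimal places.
\rho(1) = -0.1549

For an MA(q) process with theta_0 = 1, the autocovariance is
  gamma(k) = sigma^2 * sum_{i=0..q-k} theta_i * theta_{i+k},
and rho(k) = gamma(k) / gamma(0). Sigma^2 cancels.
  numerator   = (1)*(-0.293) + (-0.293)*(-0.358) = -0.188106.
  denominator = (1)^2 + (-0.293)^2 + (-0.358)^2 = 1.214013.
  rho(1) = -0.188106 / 1.214013 = -0.1549.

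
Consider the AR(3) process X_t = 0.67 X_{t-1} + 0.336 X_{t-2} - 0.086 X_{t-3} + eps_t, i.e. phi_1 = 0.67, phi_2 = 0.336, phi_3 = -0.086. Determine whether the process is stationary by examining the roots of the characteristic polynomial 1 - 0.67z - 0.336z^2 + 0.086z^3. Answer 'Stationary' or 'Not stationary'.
\text{Stationary}

The AR(p) characteristic polynomial is P(z) = 1 - 0.67z - 0.336z^2 + 0.086z^3.
Stationarity requires all roots to lie outside the unit circle, i.e. |z| > 1 for every root.
Degree 3: look for a simple real root z0 first, then factor out (1 - z/z0) and solve the remaining quadratic.
Testing z0 = 5: P(5) = 1 + (-0.67)(5) + (-0.336)(5)^2 + (0.086)(5)^3
  = 1 + (-3.35) + (-8.4) + (10.75) = 0.  So z_0 = 5 is a root, |z_0| = 5.
Divide out the factor (1 - 0.2 z) = (1 - z/z0) (since 1/z0 = 0.2):
  P(z) = (1 - 0.2 z)(1 + (-0.47) z + (-0.43) z^2)
  [check: z-coef -0.47 - (0.2) = -0.67; z^2-coef -0.43 - (0.2)(-0.47) = -0.336; z^3-coef -(0.2)(-0.43) = 0.086.]
Remaining roots from the quadratic factor 1 + (-0.47) z + (-0.43) z^2:
  Set 1 + (-0.47) z + (-0.43) z^2 = 0, i.e. a z^2 + b z + c = 0 with a = -0.43, b = -0.47, c = 1.
  Discriminant D = b^2 - 4ac = (-0.47)^2 - 4*(-0.43)*1 = 0.2209 - (-1.72) = 1.9409.
  D >= 0, so the roots are real: z = (-b +/- sqrt(D)) / (2a) = (0.47 +/- 1.393162) / (-0.86).
    z_1 = (0.47 + 1.393162) / (-0.86) = -2.1665,   |z_1| = 2.1665.
    z_2 = (0.47 - 1.393162) / (-0.86) = 1.0734,   |z_2| = 1.0734.
Moduli of all roots: 5.0000, 2.1665, 1.0734.
All moduli strictly greater than 1? Yes.
Verdict: Stationary.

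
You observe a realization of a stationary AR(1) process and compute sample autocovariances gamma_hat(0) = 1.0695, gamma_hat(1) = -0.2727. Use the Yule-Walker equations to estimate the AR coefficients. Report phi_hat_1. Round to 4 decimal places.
\hat\phi_{1} = -0.2550

The Yule-Walker equations for an AR(p) process read, in matrix form,
  Gamma_p phi = r_p,   with   (Gamma_p)_{ij} = gamma(|i - j|),
                       (r_p)_i = gamma(i),   i,j = 1..p.
Substitute the sample gammas (Toeplitz matrix and right-hand side of size 1):
  Gamma_p = [[1.0695]]
  r_p     = [-0.2727]
With p = 1 this is the single equation gamma(0) phi_1 = gamma(1):
  phi_hat_1 = gamma(1) / gamma(0) = -0.2727 / 1.0695 = -0.2550.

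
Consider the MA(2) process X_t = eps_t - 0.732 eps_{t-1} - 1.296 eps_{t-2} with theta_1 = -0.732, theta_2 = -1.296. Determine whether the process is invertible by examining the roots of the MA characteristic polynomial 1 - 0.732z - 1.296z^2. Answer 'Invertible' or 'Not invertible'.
\text{Not invertible}

The MA(q) characteristic polynomial is P(z) = 1 - 0.732z - 1.296z^2.
Invertibility requires all roots to lie outside the unit circle, i.e. |z| > 1 for every root.
Set 1 + (-0.732) z + (-1.296) z^2 = 0, i.e. a z^2 + b z + c = 0 with a = -1.296, b = -0.732, c = 1.
Discriminant D = b^2 - 4ac = (-0.732)^2 - 4*(-1.296)*1 = 0.535824 - (-5.184) = 5.719824.
D >= 0, so the roots are real: z = (-b +/- sqrt(D)) / (2a) = (0.732 +/- 2.391615) / (-2.592).
  z_1 = (0.732 + 2.391615) / (-2.592) = -1.2051,   |z_1| = 1.2051.
  z_2 = (0.732 - 2.391615) / (-2.592) = 0.6403,   |z_2| = 0.6403.
Moduli of all roots: 1.2051, 0.6403.
All moduli strictly greater than 1? No.
Verdict: Not invertible.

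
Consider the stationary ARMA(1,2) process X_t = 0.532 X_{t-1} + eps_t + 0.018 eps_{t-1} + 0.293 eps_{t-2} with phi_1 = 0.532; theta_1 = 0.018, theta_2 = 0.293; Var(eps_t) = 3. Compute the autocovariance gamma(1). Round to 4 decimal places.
\gamma(1) = 3.3796

Multiply the model equation by X_{t-k} and take expectations. With theta_0 = psi_0 = 1 and psi_j the MA(infinity) weights, this gives
  gamma(k) - sum_i phi_i gamma(k-i) = c_k,
  c_k = sigma^2 * sum_{j=k..q} theta_j psi_{j-k}   (c_k = 0 for k > q),
using gamma(-m) = gamma(m).
psi-weights needed (psi_j = theta_j + sum_i phi_i psi_{j-i}):
  psi_1 = theta_1 + phi_1 = 0.018 + (0.532) = 0.55
  psi_2 = theta_2 + phi_1 psi_1 = 0.293 + (0.532)(0.55) = 0.5856
Right-hand sides:
  c_0 = sigma^2 (1 + theta_1 psi_1 + theta_2 psi_2) = 3 * (1 + (0.018)(0.55) + (0.293)(0.5856)) = 3 * 1.181481 = 3.544442
  c_1 = sigma^2 (theta_1 + theta_2 psi_1) = 3 * (0.018 + (0.293)(0.55)) = 0.53745
  c_2 = sigma^2 theta_2 = 3 * (0.293) = 0.879
Equations for k = 0 and k = 1 (AR order 1):
  gamma(0) = phi_1 gamma(1) + c_0
  gamma(1) = phi_1 gamma(0) + c_1
Substituting the second into the first: gamma(0) (1 - phi_1^2) = c_0 + phi_1 c_1, so
  gamma(0) = (c_0 + phi_1 c_1) / (1 - phi_1^2) = (3.544442 + (0.532)(0.53745)) / (1 - (0.532)^2) = 3.830366 / 0.716976 = 5.342391.
  gamma(1) = phi_1 gamma(0) + c_1 = (0.532)(5.342391) + (0.53745) = 3.379602.
Therefore gamma(1) = 3.3796 (to 4 decimal places).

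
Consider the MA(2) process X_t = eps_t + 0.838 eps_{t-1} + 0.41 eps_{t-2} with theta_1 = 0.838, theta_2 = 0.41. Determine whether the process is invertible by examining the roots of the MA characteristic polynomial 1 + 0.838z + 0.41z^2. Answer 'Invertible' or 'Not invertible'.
\text{Invertible}

The MA(q) characteristic polynomial is P(z) = 1 + 0.838z + 0.41z^2.
Invertibility requires all roots to lie outside the unit circle, i.e. |z| > 1 for every root.
Set 1 + (0.838) z + (0.41) z^2 = 0, i.e. a z^2 + b z + c = 0 with a = 0.41, b = 0.838, c = 1.
Discriminant D = b^2 - 4ac = (0.838)^2 - 4*(0.41)*1 = 0.702244 - (1.64) = -0.937756.
D < 0, so the roots are the complex-conjugate pair z = (-b +/- i sqrt(-D)) / (2a) = -1.022 +/- 1.1809i.
For a conjugate pair |z|^2 = z * conj(z) = (product of roots) = c/a = 1/(0.41) = 2.439024, so |z| = sqrt(2.439024) = 1.5617 for both roots.
Moduli of all roots: 1.5617, 1.5617.
All moduli strictly greater than 1? Yes.
Verdict: Invertible.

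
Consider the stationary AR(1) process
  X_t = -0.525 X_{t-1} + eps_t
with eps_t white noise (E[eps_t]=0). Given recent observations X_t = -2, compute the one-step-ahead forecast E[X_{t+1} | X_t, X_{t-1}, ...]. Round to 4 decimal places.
E[X_{t+1} \mid \mathcal F_t] = 1.0500

For an AR(p) model X_t = c + sum_i phi_i X_{t-i} + eps_t, the
one-step-ahead conditional mean is
  E[X_{t+1} | X_t, ...] = c + sum_i phi_i X_{t+1-i}.
Substitute known values:
  E[X_{t+1} | ...] = (-0.525) * (-2)
                   = 1.0500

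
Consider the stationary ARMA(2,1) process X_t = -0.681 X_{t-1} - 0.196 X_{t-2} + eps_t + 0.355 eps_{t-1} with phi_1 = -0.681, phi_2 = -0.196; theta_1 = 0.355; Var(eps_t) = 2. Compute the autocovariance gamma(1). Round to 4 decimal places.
\gamma(1) = -0.6712

Multiply the model equation by X_{t-k} and take expectations. With theta_0 = psi_0 = 1 and psi_j the MA(infinity) weights, this gives
  gamma(k) - sum_i phi_i gamma(k-i) = c_k,
  c_k = sigma^2 * sum_{j=k..q} theta_j psi_{j-k}   (c_k = 0 for k > q),
using gamma(-m) = gamma(m).
psi-weights needed (psi_j = theta_j + sum_i phi_i psi_{j-i}):
  psi_1 = theta_1 + phi_1 = 0.355 + (-0.681) = -0.326
Right-hand sides:
  c_0 = sigma^2 (1 + theta_1 psi_1) = 2 * (1 + (0.355)(-0.326)) = 2 * 0.88427 = 1.76854
  c_1 = sigma^2 theta_1 = 2 * (0.355) = 0.71
  c_2 = 0
Equations for k = 0, 1, 2 (AR order 2, c_2 = 0):
  (E0) gamma(0) = phi_1 gamma(1) + phi_2 gamma(2) + c_0
  (E1) gamma(1) = phi_1 gamma(0) + phi_2 gamma(1) + c_1
  (E2) gamma(2) = phi_1 gamma(1) + phi_2 gamma(0)
From (E1): gamma(1) = A gamma(0) + B with
  A = phi_1 / (1 - phi_2) = -0.681 / 1.196 = -0.569398,   B = c_1 / (1 - phi_2) = 0.71 / 1.196 = 0.593645.
Insert (E2) into (E0): gamma(0) (1 - phi_2^2) = phi_1 (1 + phi_2) gamma(1) + c_0.
  phi_1 (1 + phi_2) = (-0.681)(0.804) = -0.547524,   1 - phi_2^2 = 0.961584.
Replace gamma(1) by A gamma(0) + B and collect gamma(0):
  gamma(0) [0.961584 - (-0.547524)(-0.569398)] = (-0.547524)(0.593645) + 1.76854
  gamma(0) * 0.649825 = 1.443505
  gamma(0) = 1.443505 / 0.649825 = 2.221375.
  gamma(1) = A gamma(0) + B = (-0.569398)(2.221375) + (0.593645) = -0.671201.
Therefore gamma(1) = -0.6712 (to 4 decimal places).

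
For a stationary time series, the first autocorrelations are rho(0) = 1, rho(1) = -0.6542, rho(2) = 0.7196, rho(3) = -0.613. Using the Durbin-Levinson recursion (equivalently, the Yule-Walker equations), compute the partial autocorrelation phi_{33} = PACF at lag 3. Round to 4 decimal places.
\phi_{33} = -0.1151

The PACF at lag k is phi_{kk}, the last component of the solution
to the Yule-Walker system G_k phi = r_k where
  (G_k)_{ij} = rho(|i - j|), (r_k)_i = rho(i), i,j = 1..k.
Equivalently, Durbin-Levinson gives phi_{kk} iteratively:
  phi_{11} = rho(1)
  phi_{kk} = [rho(k) - sum_{j=1..k-1} phi_{k-1,j} rho(k-j)]
            / [1 - sum_{j=1..k-1} phi_{k-1,j} rho(j)],
  phi_{k,j} = phi_{k-1,j} - phi_{kk} phi_{k-1,k-j},  j = 1..k-1.
Step k = 1:
  phi_11 = rho(1) = -0.6542.
Step k = 2:
  phi_22 = [rho(2) - phi_11 rho(1)] / [1 - phi_11 rho(1)] = [0.7196 - (-0.6542)(-0.6542)] / [1 - (-0.6542)(-0.6542)]
         = 0.29162236 / 0.57202236 = 0.509809.
  Update: phi_21 = phi_11 - phi_22 phi_11 = -0.6542 - (0.509809)(-0.6542) = -0.320683.
Step k = 3:
  phi_33 = [rho(3) - phi_21 rho(2) - phi_22 rho(1)] / [1 - phi_21 rho(1) - phi_22 rho(2)]
    numerator   = -0.613 - (-0.320683)(0.7196) - (0.509809)(-0.6542) = -0.04871943
    denominator = 1 - (-0.320683)(-0.6542) - (0.509809)(0.7196) = 0.42335055
  phi_33 = -0.04871943 / 0.42335055 = -0.1151.
Therefore phi_{33} = -0.1151.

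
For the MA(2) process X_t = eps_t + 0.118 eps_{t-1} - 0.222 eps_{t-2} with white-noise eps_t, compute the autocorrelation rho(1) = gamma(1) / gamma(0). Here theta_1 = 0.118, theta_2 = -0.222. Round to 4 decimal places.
\rho(1) = 0.0863

For an MA(q) process with theta_0 = 1, the autocovariance is
  gamma(k) = sigma^2 * sum_{i=0..q-k} theta_i * theta_{i+k},
and rho(k) = gamma(k) / gamma(0). Sigma^2 cancels.
  numerator   = (1)*(0.118) + (0.118)*(-0.222) = 0.091804.
  denominator = (1)^2 + (0.118)^2 + (-0.222)^2 = 1.063208.
  rho(1) = 0.091804 / 1.063208 = 0.0863.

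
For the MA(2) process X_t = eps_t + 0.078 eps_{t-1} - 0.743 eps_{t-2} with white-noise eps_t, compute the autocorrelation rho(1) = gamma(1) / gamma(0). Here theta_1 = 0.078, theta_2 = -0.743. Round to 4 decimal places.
\rho(1) = 0.0129

For an MA(q) process with theta_0 = 1, the autocovariance is
  gamma(k) = sigma^2 * sum_{i=0..q-k} theta_i * theta_{i+k},
and rho(k) = gamma(k) / gamma(0). Sigma^2 cancels.
  numerator   = (1)*(0.078) + (0.078)*(-0.743) = 0.020046.
  denominator = (1)^2 + (0.078)^2 + (-0.743)^2 = 1.558133.
  rho(1) = 0.020046 / 1.558133 = 0.0129.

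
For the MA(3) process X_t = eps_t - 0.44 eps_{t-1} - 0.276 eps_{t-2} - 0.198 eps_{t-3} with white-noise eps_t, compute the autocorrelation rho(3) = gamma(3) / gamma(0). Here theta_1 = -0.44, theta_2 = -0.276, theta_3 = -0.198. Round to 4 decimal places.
\rho(3) = -0.1513

For an MA(q) process with theta_0 = 1, the autocovariance is
  gamma(k) = sigma^2 * sum_{i=0..q-k} theta_i * theta_{i+k},
and rho(k) = gamma(k) / gamma(0). Sigma^2 cancels.
  numerator   = (1)*(-0.198) = -0.198.
  denominator = (1)^2 + (-0.44)^2 + (-0.276)^2 + (-0.198)^2 = 1.30898.
  rho(3) = -0.198 / 1.30898 = -0.1513.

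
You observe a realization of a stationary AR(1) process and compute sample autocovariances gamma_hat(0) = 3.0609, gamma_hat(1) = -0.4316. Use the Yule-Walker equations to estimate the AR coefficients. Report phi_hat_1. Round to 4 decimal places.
\hat\phi_{1} = -0.1410

The Yule-Walker equations for an AR(p) process read, in matrix form,
  Gamma_p phi = r_p,   with   (Gamma_p)_{ij} = gamma(|i - j|),
                       (r_p)_i = gamma(i),   i,j = 1..p.
Substitute the sample gammas (Toeplitz matrix and right-hand side of size 1):
  Gamma_p = [[3.0609]]
  r_p     = [-0.4316]
With p = 1 this is the single equation gamma(0) phi_1 = gamma(1):
  phi_hat_1 = gamma(1) / gamma(0) = -0.4316 / 3.0609 = -0.1410.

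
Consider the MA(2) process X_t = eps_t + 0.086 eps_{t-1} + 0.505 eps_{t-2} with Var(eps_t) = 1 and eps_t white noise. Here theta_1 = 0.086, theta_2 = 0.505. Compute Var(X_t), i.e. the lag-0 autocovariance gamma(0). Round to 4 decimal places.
\gamma(0) = 1.2624

For an MA(q) process X_t = eps_t + sum_i theta_i eps_{t-i} with
Var(eps_t) = sigma^2, the variance is
  gamma(0) = sigma^2 * (1 + sum_i theta_i^2).
  sum_i theta_i^2 = (0.086)^2 + (0.505)^2 = 0.007396 + 0.255025 = 0.262421.
  gamma(0) = 1 * (1 + 0.262421) = 1 * 1.262421 = 1.262421, which rounds to 1.2624.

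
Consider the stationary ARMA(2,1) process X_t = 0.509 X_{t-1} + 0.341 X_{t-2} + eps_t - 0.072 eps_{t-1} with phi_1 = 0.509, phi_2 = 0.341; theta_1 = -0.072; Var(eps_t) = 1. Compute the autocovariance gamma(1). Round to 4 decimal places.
\gamma(1) = 1.8275

Multiply the model equation by X_{t-k} and take expectations. With theta_0 = psi_0 = 1 and psi_j the MA(infinity) weights, this gives
  gamma(k) - sum_i phi_i gamma(k-i) = c_k,
  c_k = sigma^2 * sum_{j=k..q} theta_j psi_{j-k}   (c_k = 0 for k > q),
using gamma(-m) = gamma(m).
psi-weights needed (psi_j = theta_j + sum_i phi_i psi_{j-i}):
  psi_1 = theta_1 + phi_1 = -0.072 + (0.509) = 0.437
Right-hand sides:
  c_0 = sigma^2 (1 + theta_1 psi_1) = 1 * (1 + (-0.072)(0.437)) = 1 * 0.968536 = 0.968536
  c_1 = sigma^2 theta_1 = 1 * (-0.072) = -0.072
  c_2 = 0
Equations for k = 0, 1, 2 (AR order 2, c_2 = 0):
  (E0) gamma(0) = phi_1 gamma(1) + phi_2 gamma(2) + c_0
  (E1) gamma(1) = phi_1 gamma(0) + phi_2 gamma(1) + c_1
  (E2) gamma(2) = phi_1 gamma(1) + phi_2 gamma(0)
From (E1): gamma(1) = A gamma(0) + B with
  A = phi_1 / (1 - phi_2) = 0.509 / 0.659 = 0.772382,   B = c_1 / (1 - phi_2) = -0.072 / 0.659 = -0.109256.
Insert (E2) into (E0): gamma(0) (1 - phi_2^2) = phi_1 (1 + phi_2) gamma(1) + c_0.
  phi_1 (1 + phi_2) = (0.509)(1.341) = 0.682569,   1 - phi_2^2 = 0.883719.
Replace gamma(1) by A gamma(0) + B and collect gamma(0):
  gamma(0) [0.883719 - (0.682569)(0.772382)] = (0.682569)(-0.109256) + 0.968536
  gamma(0) * 0.356515 = 0.893961
  gamma(0) = 0.893961 / 0.356515 = 2.507501.
  gamma(1) = A gamma(0) + B = (0.772382)(2.507501) + (-0.109256) = 1.827493.
Therefore gamma(1) = 1.8275 (to 4 decimal places).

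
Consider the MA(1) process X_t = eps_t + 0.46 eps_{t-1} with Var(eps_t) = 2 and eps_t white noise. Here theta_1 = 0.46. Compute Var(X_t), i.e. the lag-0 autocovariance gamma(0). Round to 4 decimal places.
\gamma(0) = 2.4232

For an MA(q) process X_t = eps_t + sum_i theta_i eps_{t-i} with
Var(eps_t) = sigma^2, the variance is
  gamma(0) = sigma^2 * (1 + sum_i theta_i^2).
  sum_i theta_i^2 = (0.46)^2 = 0.2116.
  gamma(0) = 2 * (1 + 0.2116) = 2 * 1.2116 = 2.4232.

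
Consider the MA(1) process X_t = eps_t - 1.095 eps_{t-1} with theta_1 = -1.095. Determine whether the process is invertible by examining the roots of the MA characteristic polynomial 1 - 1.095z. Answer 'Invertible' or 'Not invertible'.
\text{Not invertible}

The MA(q) characteristic polynomial is P(z) = 1 - 1.095z.
Invertibility requires all roots to lie outside the unit circle, i.e. |z| > 1 for every root.
This is linear in z: 1 + (-1.095) z = 0  =>  z = -1/(-1.095) = 0.913242,  |z| = 0.913242.
Moduli of all roots: 0.9132.
All moduli strictly greater than 1? No.
Verdict: Not invertible.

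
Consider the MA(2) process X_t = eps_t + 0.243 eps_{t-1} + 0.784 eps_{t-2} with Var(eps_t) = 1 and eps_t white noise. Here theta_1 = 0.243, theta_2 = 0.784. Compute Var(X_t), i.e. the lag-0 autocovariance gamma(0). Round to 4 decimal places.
\gamma(0) = 1.6737

For an MA(q) process X_t = eps_t + sum_i theta_i eps_{t-i} with
Var(eps_t) = sigma^2, the variance is
  gamma(0) = sigma^2 * (1 + sum_i theta_i^2).
  sum_i theta_i^2 = (0.243)^2 + (0.784)^2 = 0.059049 + 0.614656 = 0.673705.
  gamma(0) = 1 * (1 + 0.673705) = 1 * 1.673705 = 1.673705, which rounds to 1.6737.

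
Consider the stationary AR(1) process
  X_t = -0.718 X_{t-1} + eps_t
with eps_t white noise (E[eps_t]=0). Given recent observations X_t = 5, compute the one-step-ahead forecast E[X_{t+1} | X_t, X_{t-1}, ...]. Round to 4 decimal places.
E[X_{t+1} \mid \mathcal F_t] = -3.5900

For an AR(p) model X_t = c + sum_i phi_i X_{t-i} + eps_t, the
one-step-ahead conditional mean is
  E[X_{t+1} | X_t, ...] = c + sum_i phi_i X_{t+1-i}.
Substitute known values:
  E[X_{t+1} | ...] = (-0.718) * (5)
                   = -3.5900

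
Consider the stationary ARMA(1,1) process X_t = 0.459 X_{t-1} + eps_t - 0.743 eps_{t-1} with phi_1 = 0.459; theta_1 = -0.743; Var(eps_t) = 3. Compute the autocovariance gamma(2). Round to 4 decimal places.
\gamma(2) = -0.3265

Multiply the model equation by X_{t-k} and take expectations. With theta_0 = psi_0 = 1 and psi_j the MA(infinity) weights, this gives
  gamma(k) - sum_i phi_i gamma(k-i) = c_k,
  c_k = sigma^2 * sum_{j=k..q} theta_j psi_{j-k}   (c_k = 0 for k > q),
using gamma(-m) = gamma(m).
psi-weights needed (psi_j = theta_j + sum_i phi_i psi_{j-i}):
  psi_1 = theta_1 + phi_1 = -0.743 + (0.459) = -0.284
Right-hand sides:
  c_0 = sigma^2 (1 + theta_1 psi_1) = 3 * (1 + (-0.743)(-0.284)) = 3 * 1.211012 = 3.633036
  c_1 = sigma^2 theta_1 = 3 * (-0.743) = -2.229
  c_2 = 0
Equations for k = 0 and k = 1 (AR order 1):
  gamma(0) = phi_1 gamma(1) + c_0
  gamma(1) = phi_1 gamma(0) + c_1
Substituting the second into the first: gamma(0) (1 - phi_1^2) = c_0 + phi_1 c_1, so
  gamma(0) = (c_0 + phi_1 c_1) / (1 - phi_1^2) = (3.633036 + (0.459)(-2.229)) / (1 - (0.459)^2) = 2.609925 / 0.789319 = 3.306553.
  gamma(1) = phi_1 gamma(0) + c_1 = (0.459)(3.306553) + (-2.229) = -0.711292.
For k = 2 (> q): gamma(2) = phi_1 gamma(1) = (0.459)(-0.711292) = -0.326483.
Therefore gamma(2) = -0.3265 (to 4 decimal places).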